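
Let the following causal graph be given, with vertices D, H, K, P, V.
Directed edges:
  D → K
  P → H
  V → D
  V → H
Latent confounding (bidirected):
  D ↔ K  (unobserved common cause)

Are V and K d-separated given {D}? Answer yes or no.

Bayes-Ball from V | {D} reaches {H,K}.
K ∈ reach(V|{D}) ⇒ V ⊥̸ K | {D}.

No — V and K are d-connected given {D}.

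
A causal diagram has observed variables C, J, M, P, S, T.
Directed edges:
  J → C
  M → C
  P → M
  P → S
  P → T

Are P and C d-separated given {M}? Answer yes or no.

Yes — P ⊥ C | {M}.

Bayes-Ball from P | {M} reaches {S,T}.
C ∉ reach(P|{M}) ⇒ P ⊥ C | {M}.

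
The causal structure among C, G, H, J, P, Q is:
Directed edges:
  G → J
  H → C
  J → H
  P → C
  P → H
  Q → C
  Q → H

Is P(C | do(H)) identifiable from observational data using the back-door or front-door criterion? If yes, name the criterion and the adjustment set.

desc(H)\{H}={C}; candidates ⊆ {G,J,P,Q}.
size 0: {}; under {} H still reaches {C,G,J,P,Q} ∋ C.
size 1: {G}, {J}, {P} …(+1); under {G} H still reaches {C,J,P,Q} ∋ C.
{P,Q}: H⊥C given {P,Q} in G with H→· removed — back-door holds.
P(C|do(H)) = Σ_{P,Q} P(C|H,P,Q)·P(P,Q).

P(C|do(H)): backdoor, adjust for {P, Q}.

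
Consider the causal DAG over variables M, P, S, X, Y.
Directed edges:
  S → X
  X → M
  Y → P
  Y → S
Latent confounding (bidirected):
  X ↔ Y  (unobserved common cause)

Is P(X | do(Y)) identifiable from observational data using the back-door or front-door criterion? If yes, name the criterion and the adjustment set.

P(X|do(Y)): frontdoor, adjust for {S}.

desc(Y)\{Y}={M,P,S,X}; candidates ⊆ {—}.
Y↔X: latent back-door arc(s) into Y.
size 0: {}; under {} Y still reaches {M,X} ∋ X.
Y↔X cannot be blocked by any observed set — no back-door set.
{S}: (i) intercepts every directed Y→X path; (ii) no back-door Y→{S}; (iii) {Y} blocks every back-door {S}→X. Front-door holds.
P(X|do(Y)) = Σ_{S} P(S|Y) Σ_{Y'} P(X|S,Y')P(Y').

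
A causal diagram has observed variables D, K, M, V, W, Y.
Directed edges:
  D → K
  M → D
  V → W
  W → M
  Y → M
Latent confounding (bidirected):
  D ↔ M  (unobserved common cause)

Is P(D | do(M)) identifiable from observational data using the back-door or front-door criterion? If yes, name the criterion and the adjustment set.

desc(M)\{M}={D,K}; candidates ⊆ {V,W,Y}.
M↔D: latent back-door arc(s) into M.
size 0: {}; under {} M still reaches {D,K,V,W,Y} ∋ D.
size 1: {V}, {W}, {Y}; under {V} M still reaches {D,K,W,Y} ∋ D.
size 2: {V,W}, {V,Y}, {W,Y}; under {V,W} M still reaches {D,K,Y} ∋ D.
M↔D cannot be blocked by any observed set — no back-door set.
No mediator lies on a directed M→…→D path.
Neither criterion identifies P(D|do(M)) in this graph.

P(D|do(M)): not identifiable (no BD/FD set).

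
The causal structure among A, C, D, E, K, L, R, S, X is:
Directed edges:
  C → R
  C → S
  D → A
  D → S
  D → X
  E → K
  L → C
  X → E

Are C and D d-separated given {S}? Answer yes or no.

No — C and D are d-connected given {S}.

Bayes-Ball from C | {S} reaches {A,D,E,K,L,R,X}.
D ∈ reach(C|{S}) ⇒ C ⊥̸ D | {S}.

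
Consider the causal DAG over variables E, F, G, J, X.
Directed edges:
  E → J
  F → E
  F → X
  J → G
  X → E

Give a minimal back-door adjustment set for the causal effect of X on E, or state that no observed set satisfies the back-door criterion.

desc(X)\{X}={E,G,J}; candidates ⊆ {F}.
size 0: {}; under {} X still reaches {E,F,G,J} ∋ E.
{F}: X⊥E given {F} in G with X→· removed — back-door holds.

X→E: minimal back-door set {F}.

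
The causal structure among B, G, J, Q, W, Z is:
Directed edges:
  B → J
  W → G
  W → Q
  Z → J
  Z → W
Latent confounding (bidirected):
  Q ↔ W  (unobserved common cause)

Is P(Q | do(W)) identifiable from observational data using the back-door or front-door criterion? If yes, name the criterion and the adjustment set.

P(Q|do(W)): not identifiable (no BD/FD set).

desc(W)\{W}={G,Q}; candidates ⊆ {B,J,Z}.
W↔Q: latent back-door arc(s) into W.
size 0: {}; under {} W still reaches {J,Q,Z} ∋ Q.
size 1: {B}, {J}, {Z}; under {B} W still reaches {J,Q,Z} ∋ Q.
size 2: {B,J}, {B,Z}, {J,Z}; under {B,J} W still reaches {Q,Z} ∋ Q.
W↔Q cannot be blocked by any observed set — no back-door set.
No mediator lies on a directed W→…→Q path.
Neither criterion identifies P(Q|do(W)) in this graph.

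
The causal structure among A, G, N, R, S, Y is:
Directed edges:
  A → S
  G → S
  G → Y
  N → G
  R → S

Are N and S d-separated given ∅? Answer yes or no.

No — N and S are d-connected given ∅.

Bayes-Ball from N | ∅ reaches {G,S,Y}.
S ∈ reach(N|∅) ⇒ N ⊥̸ S | ∅.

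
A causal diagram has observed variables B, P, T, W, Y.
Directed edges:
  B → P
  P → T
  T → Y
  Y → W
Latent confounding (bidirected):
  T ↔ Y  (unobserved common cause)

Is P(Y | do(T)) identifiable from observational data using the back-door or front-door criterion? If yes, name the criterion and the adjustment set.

P(Y|do(T)): not identifiable (no BD/FD set).

desc(T)\{T}={W,Y}; candidates ⊆ {B,P}.
T↔Y: latent back-door arc(s) into T.
size 0: {}; under {} T still reaches {B,P,W,Y} ∋ Y.
size 1: {B}, {P}; under {B} T still reaches {P,W,Y} ∋ Y.
size 2: {B,P}; under {B,P} T still reaches {W,Y} ∋ Y.
T↔Y cannot be blocked by any observed set — no back-door set.
No mediator lies on a directed T→…→Y path.
Neither criterion identifies P(Y|do(T)) in this graph.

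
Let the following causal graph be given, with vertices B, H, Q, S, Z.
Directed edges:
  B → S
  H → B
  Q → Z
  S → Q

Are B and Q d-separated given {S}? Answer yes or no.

Yes — B ⊥ Q | {S}.

Bayes-Ball from B | {S} reaches {H}.
Q ∉ reach(B|{S}) ⇒ B ⊥ Q | {S}.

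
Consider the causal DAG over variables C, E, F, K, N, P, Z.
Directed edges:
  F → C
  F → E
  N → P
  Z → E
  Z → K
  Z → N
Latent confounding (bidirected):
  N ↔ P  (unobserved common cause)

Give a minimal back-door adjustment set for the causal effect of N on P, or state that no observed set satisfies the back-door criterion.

N→P: no observed back-door set.

desc(N)\{N}={P}; candidates ⊆ {C,E,F,K,Z}.
N↔P: latent back-door arc(s) into N.
size 0: {}; under {} N still reaches {E,K,P,Z} ∋ P.
size 1: {C}, {E}, {F} …(+2); under {C} N still reaches {E,K,P,Z} ∋ P.
size 2: {C,E}, {C,F}, {C,K} …(+7); under {C,E} N still reaches {F,K,P,Z} ∋ P.
N↔P cannot be blocked by any observed set — no back-door set.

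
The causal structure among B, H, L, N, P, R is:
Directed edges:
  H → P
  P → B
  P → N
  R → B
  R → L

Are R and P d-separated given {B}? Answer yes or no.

Bayes-Ball from R | {B} reaches {H,L,N,P}.
P ∈ reach(R|{B}) ⇒ R ⊥̸ P | {B}.

No — R and P are d-connected given {B}.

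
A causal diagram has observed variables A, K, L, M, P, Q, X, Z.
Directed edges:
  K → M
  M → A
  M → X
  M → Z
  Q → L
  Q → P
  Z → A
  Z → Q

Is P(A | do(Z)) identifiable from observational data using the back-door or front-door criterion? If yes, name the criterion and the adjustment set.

desc(Z)\{Z}={A,L,P,Q}; candidates ⊆ {K,M,X}.
size 0: {}; under {} Z still reaches {A,K,M,X} ∋ A.
{M}: Z⊥A given {M} in G with Z→· removed — back-door holds.
P(A|do(Z)) = Σ_{M} P(A|Z,M)·P(M).

P(A|do(Z)): backdoor, adjust for {M}.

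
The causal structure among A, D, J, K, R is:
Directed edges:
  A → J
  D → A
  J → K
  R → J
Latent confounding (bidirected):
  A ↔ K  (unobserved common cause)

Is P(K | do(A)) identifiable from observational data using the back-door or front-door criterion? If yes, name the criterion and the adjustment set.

P(K|do(A)): frontdoor, adjust for {J}.

desc(A)\{A}={J,K}; candidates ⊆ {D,R}.
A↔K: latent back-door arc(s) into A.
size 0: {}; under {} A still reaches {D,K} ∋ K.
size 1: {D}, {R}; under {D} A still reaches {K} ∋ K.
size 2: {D,R}; under {D,R} A still reaches {K} ∋ K.
A↔K cannot be blocked by any observed set — no back-door set.
{J}: (i) intercepts every directed A→K path; (ii) no back-door A→{J}; (iii) {A} blocks every back-door {J}→K. Front-door holds.
P(K|do(A)) = Σ_{J} P(J|A) Σ_{A'} P(K|J,A')P(A').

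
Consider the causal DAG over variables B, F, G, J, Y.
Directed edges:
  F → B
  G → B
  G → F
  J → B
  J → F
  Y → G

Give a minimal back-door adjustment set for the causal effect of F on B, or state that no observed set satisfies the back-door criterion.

desc(F)\{F}={B}; candidates ⊆ {G,J,Y}.
size 0: {}; under {} F still reaches {B,G,J,Y} ∋ B.
size 1: {G}, {J}, {Y}; under {G} F still reaches {B,J} ∋ B.
{G,J}: F⊥B given {G,J} in G with F→· removed — back-door holds.

F→B: minimal back-door set {G, J}.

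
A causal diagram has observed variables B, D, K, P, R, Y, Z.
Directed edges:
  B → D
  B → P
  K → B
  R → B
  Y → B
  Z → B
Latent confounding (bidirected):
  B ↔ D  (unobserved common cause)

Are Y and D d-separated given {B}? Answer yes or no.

Bayes-Ball from Y | {B} reaches {D,K,R,Z}.
D ∈ reach(Y|{B}) ⇒ Y ⊥̸ D | {B}.

No — Y and D are d-connected given {B}.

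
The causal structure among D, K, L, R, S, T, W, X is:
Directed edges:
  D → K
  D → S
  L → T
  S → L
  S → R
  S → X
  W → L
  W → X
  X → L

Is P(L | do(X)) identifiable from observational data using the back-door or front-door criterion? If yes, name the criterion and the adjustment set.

desc(X)\{X}={L,T}; candidates ⊆ {D,K,R,S,W}.
size 0: {}; under {} X still reaches {D,K,L,R,S,T,W} ∋ L.
size 1: {D}, {K}, {R} …(+2); under {D} X still reaches {L,R,S,T,W} ∋ L.
{S,W}: X⊥L given {S,W} in G with X→· removed — back-door holds.
P(L|do(X)) = Σ_{S,W} P(L|X,S,W)·P(S,W).

P(L|do(X)): backdoor, adjust for {S, W}.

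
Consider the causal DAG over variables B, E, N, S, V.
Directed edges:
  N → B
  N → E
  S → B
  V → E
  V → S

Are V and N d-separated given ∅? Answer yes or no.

Bayes-Ball from V | ∅ reaches {B,E,S}.
N ∉ reach(V|∅) ⇒ V ⊥ N | ∅.

Yes — V ⊥ N | ∅.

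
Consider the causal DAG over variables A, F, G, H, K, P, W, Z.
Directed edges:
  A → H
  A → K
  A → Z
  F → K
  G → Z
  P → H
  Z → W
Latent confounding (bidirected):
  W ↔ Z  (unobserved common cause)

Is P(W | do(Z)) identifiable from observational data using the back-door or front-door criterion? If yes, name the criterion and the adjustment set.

desc(Z)\{Z}={W}; candidates ⊆ {A,F,G,H,K,P}.
Z↔W: latent back-door arc(s) into Z.
size 0: {}; under {} Z still reaches {A,G,H,K,W} ∋ W.
size 1: {A}, {F}, {G} …(+3); under {A} Z still reaches {G,W} ∋ W.
size 2: {A,F}, {A,G}, {A,H} …(+12); under {A,F} Z still reaches {G,W} ∋ W.
Z↔W cannot be blocked by any observed set — no back-door set.
No mediator lies on a directed Z→…→W path.
Neither criterion identifies P(W|do(Z)) in this graph.

P(W|do(Z)): not identifiable (no BD/FD set).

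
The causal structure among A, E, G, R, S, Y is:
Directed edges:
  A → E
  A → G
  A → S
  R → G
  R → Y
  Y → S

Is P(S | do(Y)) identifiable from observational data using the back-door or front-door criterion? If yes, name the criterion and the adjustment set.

desc(Y)\{Y}={S}; candidates ⊆ {A,E,G,R}.
∅: Y⊥S given ∅ in G with Y→· removed — back-door holds.
P(S|do(Y)) = P(S|Y) — no adjustment needed.

P(S|do(Y)): backdoor, adjust for ∅.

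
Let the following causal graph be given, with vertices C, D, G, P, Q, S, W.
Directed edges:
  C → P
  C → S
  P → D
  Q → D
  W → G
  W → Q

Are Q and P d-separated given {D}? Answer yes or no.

No — Q and P are d-connected given {D}.

Bayes-Ball from Q | {D} reaches {C,G,P,S,W}.
P ∈ reach(Q|{D}) ⇒ Q ⊥̸ P | {D}.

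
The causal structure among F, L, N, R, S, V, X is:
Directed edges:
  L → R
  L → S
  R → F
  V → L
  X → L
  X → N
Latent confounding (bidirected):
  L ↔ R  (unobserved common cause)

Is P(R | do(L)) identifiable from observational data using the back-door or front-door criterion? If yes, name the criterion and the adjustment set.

desc(L)\{L}={F,R,S}; candidates ⊆ {N,V,X}.
L↔R: latent back-door arc(s) into L.
size 0: {}; under {} L still reaches {F,N,R,V,X} ∋ R.
size 1: {N}, {V}, {X}; under {N} L still reaches {F,R,V,X} ∋ R.
size 2: {N,V}, {N,X}, {V,X}; under {N,V} L still reaches {F,R,X} ∋ R.
L↔R cannot be blocked by any observed set — no back-door set.
No mediator lies on a directed L→…→R path.
Neither criterion identifies P(R|do(L)) in this graph.

P(R|do(L)): not identifiable (no BD/FD set).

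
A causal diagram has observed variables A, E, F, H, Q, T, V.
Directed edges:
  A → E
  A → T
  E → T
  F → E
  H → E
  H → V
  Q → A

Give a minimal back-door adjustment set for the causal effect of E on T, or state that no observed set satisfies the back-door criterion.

desc(E)\{E}={T}; candidates ⊆ {A,F,H,Q,V}.
size 0: {}; under {} E still reaches {A,F,H,Q,T,V} ∋ T.
{A}: E⊥T given {A} in G with E→· removed — back-door holds.

E→T: minimal back-door set {A}.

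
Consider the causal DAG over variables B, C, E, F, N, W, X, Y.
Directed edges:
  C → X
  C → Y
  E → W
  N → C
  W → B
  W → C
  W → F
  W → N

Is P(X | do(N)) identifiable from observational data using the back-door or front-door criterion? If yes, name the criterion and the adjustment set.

desc(N)\{N}={C,X,Y}; candidates ⊆ {B,E,F,W}.
size 0: {}; under {} N still reaches {B,C,E,F,W,X,Y} ∋ X.
{W}: N⊥X given {W} in G with N→· removed — back-door holds.
P(X|do(N)) = Σ_{W} P(X|N,W)·P(W).

P(X|do(N)): backdoor, adjust for {W}.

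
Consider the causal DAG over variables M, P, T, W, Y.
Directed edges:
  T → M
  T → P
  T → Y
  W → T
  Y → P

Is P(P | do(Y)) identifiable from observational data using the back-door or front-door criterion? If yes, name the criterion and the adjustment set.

P(P|do(Y)): backdoor, adjust for {T}.

desc(Y)\{Y}={P}; candidates ⊆ {M,T,W}.
size 0: {}; under {} Y still reaches {M,P,T,W} ∋ P.
{T}: Y⊥P given {T} in G with Y→· removed — back-door holds.
P(P|do(Y)) = Σ_{T} P(P|Y,T)·P(T).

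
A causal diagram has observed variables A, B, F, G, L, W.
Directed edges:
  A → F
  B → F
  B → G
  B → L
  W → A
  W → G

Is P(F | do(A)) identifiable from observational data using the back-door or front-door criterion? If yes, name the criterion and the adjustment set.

desc(A)\{A}={F}; candidates ⊆ {B,G,L,W}.
∅: A⊥F given ∅ in G with A→· removed — back-door holds.
P(F|do(A)) = P(F|A) — no adjustment needed.

P(F|do(A)): backdoor, adjust for ∅.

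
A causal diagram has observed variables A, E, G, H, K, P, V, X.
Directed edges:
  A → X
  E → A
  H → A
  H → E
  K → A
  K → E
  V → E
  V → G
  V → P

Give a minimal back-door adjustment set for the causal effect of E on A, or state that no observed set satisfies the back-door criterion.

E→A: minimal back-door set {H, K}.

desc(E)\{E}={A,X}; candidates ⊆ {G,H,K,P,V}.
size 0: {}; under {} E still reaches {A,G,H,K,P,V,X} ∋ A.
size 1: {G}, {H}, {K} …(+2); under {G} E still reaches {A,H,K,P,V,X} ∋ A.
{H,K}: E⊥A given {H,K} in G with E→· removed — back-door holds.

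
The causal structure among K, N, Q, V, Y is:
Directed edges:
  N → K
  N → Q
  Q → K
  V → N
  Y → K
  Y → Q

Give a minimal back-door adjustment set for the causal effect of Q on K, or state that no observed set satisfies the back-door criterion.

Q→K: minimal back-door set {N, Y}.

desc(Q)\{Q}={K}; candidates ⊆ {N,V,Y}.
size 0: {}; under {} Q still reaches {K,N,V,Y} ∋ K.
size 1: {N}, {V}, {Y}; under {N} Q still reaches {K,Y} ∋ K.
{N,Y}: Q⊥K given {N,Y} in G with Q→· removed — back-door holds.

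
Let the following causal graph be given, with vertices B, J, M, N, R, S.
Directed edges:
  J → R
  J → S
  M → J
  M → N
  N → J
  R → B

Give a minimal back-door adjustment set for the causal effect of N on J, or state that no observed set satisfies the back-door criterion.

desc(N)\{N}={B,J,R,S}; candidates ⊆ {M}.
size 0: {}; under {} N still reaches {B,J,M,R,S} ∋ J.
{M}: N⊥J given {M} in G with N→· removed — back-door holds.

N→J: minimal back-door set {M}.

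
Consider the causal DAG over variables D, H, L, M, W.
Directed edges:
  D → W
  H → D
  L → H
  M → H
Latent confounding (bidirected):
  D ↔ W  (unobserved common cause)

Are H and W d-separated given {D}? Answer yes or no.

No — H and W are d-connected given {D}.

Bayes-Ball from H | {D} reaches {L,M,W}.
W ∈ reach(H|{D}) ⇒ H ⊥̸ W | {D}.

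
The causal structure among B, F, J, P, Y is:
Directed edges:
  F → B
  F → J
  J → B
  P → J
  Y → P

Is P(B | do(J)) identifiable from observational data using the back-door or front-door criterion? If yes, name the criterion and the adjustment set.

desc(J)\{J}={B}; candidates ⊆ {F,P,Y}.
size 0: {}; under {} J still reaches {B,F,P,Y} ∋ B.
{F}: J⊥B given {F} in G with J→· removed — back-door holds.
P(B|do(J)) = Σ_{F} P(B|J,F)·P(F).

P(B|do(J)): backdoor, adjust for {F}.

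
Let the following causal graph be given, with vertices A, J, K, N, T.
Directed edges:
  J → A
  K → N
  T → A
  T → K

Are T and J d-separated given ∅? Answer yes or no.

Bayes-Ball from T | ∅ reaches {A,K,N}.
J ∉ reach(T|∅) ⇒ T ⊥ J | ∅.

Yes — T ⊥ J | ∅.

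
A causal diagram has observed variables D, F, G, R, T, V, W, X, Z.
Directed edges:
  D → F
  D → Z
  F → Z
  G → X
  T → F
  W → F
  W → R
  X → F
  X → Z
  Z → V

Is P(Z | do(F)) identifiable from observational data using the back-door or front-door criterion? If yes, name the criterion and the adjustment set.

desc(F)\{F}={V,Z}; candidates ⊆ {D,G,R,T,W,X}.
size 0: {}; under {} F still reaches {D,G,R,T,V,W,X,Z} ∋ Z.
size 1: {D}, {G}, {R} …(+3); under {D} F still reaches {G,R,T,V,W,X,Z} ∋ Z.
{D,X}: F⊥Z given {D,X} in G with F→· removed — back-door holds.
P(Z|do(F)) = Σ_{D,X} P(Z|F,D,X)·P(D,X).

P(Z|do(F)): backdoor, adjust for {D, X}.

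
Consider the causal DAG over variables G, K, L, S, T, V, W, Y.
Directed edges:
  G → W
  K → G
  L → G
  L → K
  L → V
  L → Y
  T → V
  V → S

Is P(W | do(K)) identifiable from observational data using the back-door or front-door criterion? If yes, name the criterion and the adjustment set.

desc(K)\{K}={G,W}; candidates ⊆ {L,S,T,V,Y}.
size 0: {}; under {} K still reaches {G,L,S,V,W,Y} ∋ W.
{L}: K⊥W given {L} in G with K→· removed — back-door holds.
P(W|do(K)) = Σ_{L} P(W|K,L)·P(L).

P(W|do(K)): backdoor, adjust for {L}.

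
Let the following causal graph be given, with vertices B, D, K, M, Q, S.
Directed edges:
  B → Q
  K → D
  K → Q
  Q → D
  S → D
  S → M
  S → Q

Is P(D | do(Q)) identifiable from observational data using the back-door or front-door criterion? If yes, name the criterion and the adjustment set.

desc(Q)\{Q}={D}; candidates ⊆ {B,K,M,S}.
size 0: {}; under {} Q still reaches {B,D,K,M,S} ∋ D.
size 1: {B}, {K}, {M} …(+1); under {B} Q still reaches {D,K,M,S} ∋ D.
{K,S}: Q⊥D given {K,S} in G with Q→· removed — back-door holds.
P(D|do(Q)) = Σ_{K,S} P(D|Q,K,S)·P(K,S).

P(D|do(Q)): backdoor, adjust for {K, S}.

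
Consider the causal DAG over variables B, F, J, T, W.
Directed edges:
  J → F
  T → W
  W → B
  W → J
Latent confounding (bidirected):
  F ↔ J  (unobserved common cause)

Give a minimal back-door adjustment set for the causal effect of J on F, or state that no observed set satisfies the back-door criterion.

J→F: no observed back-door set.

desc(J)\{J}={F}; candidates ⊆ {B,T,W}.
J↔F: latent back-door arc(s) into J.
size 0: {}; under {} J still reaches {B,F,T,W} ∋ F.
size 1: {B}, {T}, {W}; under {B} J still reaches {F,T,W} ∋ F.
size 2: {B,T}, {B,W}, {T,W}; under {B,T} J still reaches {F,W} ∋ F.
J↔F cannot be blocked by any observed set — no back-door set.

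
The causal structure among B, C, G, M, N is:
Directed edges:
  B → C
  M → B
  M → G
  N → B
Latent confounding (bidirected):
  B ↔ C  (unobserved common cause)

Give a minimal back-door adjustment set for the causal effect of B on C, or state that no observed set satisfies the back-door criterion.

B→C: no observed back-door set.

desc(B)\{B}={C}; candidates ⊆ {G,M,N}.
B↔C: latent back-door arc(s) into B.
size 0: {}; under {} B still reaches {C,G,M,N} ∋ C.
size 1: {G}, {M}, {N}; under {G} B still reaches {C,M,N} ∋ C.
size 2: {G,M}, {G,N}, {M,N}; under {G,M} B still reaches {C,N} ∋ C.
B↔C cannot be blocked by any observed set — no back-door set.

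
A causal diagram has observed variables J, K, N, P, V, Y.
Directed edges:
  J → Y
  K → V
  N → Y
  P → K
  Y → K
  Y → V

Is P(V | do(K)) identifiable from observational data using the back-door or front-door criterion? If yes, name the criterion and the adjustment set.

desc(K)\{K}={V}; candidates ⊆ {J,N,P,Y}.
size 0: {}; under {} K still reaches {J,N,P,V,Y} ∋ V.
{Y}: K⊥V given {Y} in G with K→· removed — back-door holds.
P(V|do(K)) = Σ_{Y} P(V|K,Y)·P(Y).

P(V|do(K)): backdoor, adjust for {Y}.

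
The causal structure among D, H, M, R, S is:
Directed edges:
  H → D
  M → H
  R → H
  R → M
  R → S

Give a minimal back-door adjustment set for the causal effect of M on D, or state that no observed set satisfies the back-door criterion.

M→D: minimal back-door set {R}.

desc(M)\{M}={D,H}; candidates ⊆ {R,S}.
size 0: {}; under {} M still reaches {D,H,R,S} ∋ D.
{R}: M⊥D given {R} in G with M→· removed — back-door holds.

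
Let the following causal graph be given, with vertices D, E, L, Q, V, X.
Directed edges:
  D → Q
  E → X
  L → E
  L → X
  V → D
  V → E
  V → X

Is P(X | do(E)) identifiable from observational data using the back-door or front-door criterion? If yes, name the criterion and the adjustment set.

P(X|do(E)): backdoor, adjust for {L, V}.

desc(E)\{E}={X}; candidates ⊆ {D,L,Q,V}.
size 0: {}; under {} E still reaches {D,L,Q,V,X} ∋ X.
size 1: {D}, {L}, {Q} …(+1); under {D} E still reaches {L,V,X} ∋ X.
{L,V}: E⊥X given {L,V} in G with E→· removed — back-door holds.
P(X|do(E)) = Σ_{L,V} P(X|E,L,V)·P(L,V).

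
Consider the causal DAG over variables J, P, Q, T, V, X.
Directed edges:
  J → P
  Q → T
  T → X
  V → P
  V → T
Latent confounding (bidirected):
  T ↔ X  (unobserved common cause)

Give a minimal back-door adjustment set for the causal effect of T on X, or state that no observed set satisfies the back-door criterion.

T→X: no observed back-door set.

desc(T)\{T}={X}; candidates ⊆ {J,P,Q,V}.
T↔X: latent back-door arc(s) into T.
size 0: {}; under {} T still reaches {P,Q,V,X} ∋ X.
size 1: {J}, {P}, {Q} …(+1); under {J} T still reaches {P,Q,V,X} ∋ X.
size 2: {J,P}, {J,Q}, {J,V} …(+3); under {J,P} T still reaches {Q,V,X} ∋ X.
T↔X cannot be blocked by any observed set — no back-door set.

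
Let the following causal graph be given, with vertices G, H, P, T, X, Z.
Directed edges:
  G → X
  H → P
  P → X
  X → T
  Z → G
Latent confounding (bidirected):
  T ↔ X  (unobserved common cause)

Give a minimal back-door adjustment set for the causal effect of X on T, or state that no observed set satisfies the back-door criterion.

X→T: no observed back-door set.

desc(X)\{X}={T}; candidates ⊆ {G,H,P,Z}.
X↔T: latent back-door arc(s) into X.
size 0: {}; under {} X still reaches {G,H,P,T,Z} ∋ T.
size 1: {G}, {H}, {P} …(+1); under {G} X still reaches {H,P,T} ∋ T.
size 2: {G,H}, {G,P}, {G,Z} …(+3); under {G,H} X still reaches {P,T} ∋ T.
X↔T cannot be blocked by any observed set — no back-door set.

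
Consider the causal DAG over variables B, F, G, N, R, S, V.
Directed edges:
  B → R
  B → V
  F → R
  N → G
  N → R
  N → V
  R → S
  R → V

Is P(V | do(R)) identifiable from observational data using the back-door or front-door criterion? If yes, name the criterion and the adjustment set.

desc(R)\{R}={S,V}; candidates ⊆ {B,F,G,N}.
size 0: {}; under {} R still reaches {B,F,G,N,V} ∋ V.
size 1: {B}, {F}, {G} …(+1); under {B} R still reaches {F,G,N,V} ∋ V.
{B,N}: R⊥V given {B,N} in G with R→· removed — back-door holds.
P(V|do(R)) = Σ_{B,N} P(V|R,B,N)·P(B,N).

P(V|do(R)): backdoor, adjust for {B, N}.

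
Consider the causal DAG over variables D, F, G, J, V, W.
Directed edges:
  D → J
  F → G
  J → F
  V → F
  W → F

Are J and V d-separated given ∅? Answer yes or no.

Yes — J ⊥ V | ∅.

Bayes-Ball from J | ∅ reaches {D,F,G}.
V ∉ reach(J|∅) ⇒ J ⊥ V | ∅.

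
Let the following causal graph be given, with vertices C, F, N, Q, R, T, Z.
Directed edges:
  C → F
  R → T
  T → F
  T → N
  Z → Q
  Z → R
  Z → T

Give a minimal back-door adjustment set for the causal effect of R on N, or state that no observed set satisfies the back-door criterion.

R→N: minimal back-door set {Z}.

desc(R)\{R}={F,N,T}; candidates ⊆ {C,Q,Z}.
size 0: {}; under {} R still reaches {F,N,Q,T,Z} ∋ N.
{Z}: R⊥N given {Z} in G with R→· removed — back-door holds.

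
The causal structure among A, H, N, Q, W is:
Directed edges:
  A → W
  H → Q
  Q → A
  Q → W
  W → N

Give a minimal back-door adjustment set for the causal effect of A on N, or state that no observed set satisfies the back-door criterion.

A→N: minimal back-door set {Q}.

desc(A)\{A}={N,W}; candidates ⊆ {H,Q}.
size 0: {}; under {} A still reaches {H,N,Q,W} ∋ N.
{Q}: A⊥N given {Q} in G with A→· removed — back-door holds.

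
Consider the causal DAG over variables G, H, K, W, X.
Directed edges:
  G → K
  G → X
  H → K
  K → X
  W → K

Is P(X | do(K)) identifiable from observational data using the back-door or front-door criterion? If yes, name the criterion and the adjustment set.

P(X|do(K)): backdoor, adjust for {G}.

desc(K)\{K}={X}; candidates ⊆ {G,H,W}.
size 0: {}; under {} K still reaches {G,H,W,X} ∋ X.
{G}: K⊥X given {G} in G with K→· removed — back-door holds.
P(X|do(K)) = Σ_{G} P(X|K,G)·P(G).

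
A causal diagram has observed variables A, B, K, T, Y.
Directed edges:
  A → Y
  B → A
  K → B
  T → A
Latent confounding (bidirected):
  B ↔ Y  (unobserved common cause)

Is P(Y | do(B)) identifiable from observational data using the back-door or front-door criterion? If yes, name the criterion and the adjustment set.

desc(B)\{B}={A,Y}; candidates ⊆ {K,T}.
B↔Y: latent back-door arc(s) into B.
size 0: {}; under {} B still reaches {K,Y} ∋ Y.
size 1: {K}, {T}; under {K} B still reaches {Y} ∋ Y.
size 2: {K,T}; under {K,T} B still reaches {Y} ∋ Y.
B↔Y cannot be blocked by any observed set — no back-door set.
{A}: (i) intercepts every directed B→Y path; (ii) no back-door B→{A}; (iii) {B} blocks every back-door {A}→Y. Front-door holds.
P(Y|do(B)) = Σ_{A} P(A|B) Σ_{B'} P(Y|A,B')P(B').

P(Y|do(B)): frontdoor, adjust for {A}.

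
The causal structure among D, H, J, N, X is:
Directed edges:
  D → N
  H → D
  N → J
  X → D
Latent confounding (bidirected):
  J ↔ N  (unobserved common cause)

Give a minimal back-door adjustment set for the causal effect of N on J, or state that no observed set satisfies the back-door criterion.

desc(N)\{N}={J}; candidates ⊆ {D,H,X}.
N↔J: latent back-door arc(s) into N.
size 0: {}; under {} N still reaches {D,H,J,X} ∋ J.
size 1: {D}, {H}, {X}; under {D} N still reaches {J} ∋ J.
size 2: {D,H}, {D,X}, {H,X}; under {D,H} N still reaches {J} ∋ J.
N↔J cannot be blocked by any observed set — no back-door set.

N→J: no observed back-door set.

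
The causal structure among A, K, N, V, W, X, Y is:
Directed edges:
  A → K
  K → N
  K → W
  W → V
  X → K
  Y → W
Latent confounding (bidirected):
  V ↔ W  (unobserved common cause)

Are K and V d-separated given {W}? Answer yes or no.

No — K and V are d-connected given {W}.

Bayes-Ball from K | {W} reaches {A,N,V,X,Y}.
V ∈ reach(K|{W}) ⇒ K ⊥̸ V | {W}.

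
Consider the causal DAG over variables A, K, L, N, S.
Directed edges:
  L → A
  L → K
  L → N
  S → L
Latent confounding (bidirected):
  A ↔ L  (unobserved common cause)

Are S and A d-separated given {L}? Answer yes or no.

Bayes-Ball from S | {L} reaches {A}.
A ∈ reach(S|{L}) ⇒ S ⊥̸ A | {L}.

No — S and A are d-connected given {L}.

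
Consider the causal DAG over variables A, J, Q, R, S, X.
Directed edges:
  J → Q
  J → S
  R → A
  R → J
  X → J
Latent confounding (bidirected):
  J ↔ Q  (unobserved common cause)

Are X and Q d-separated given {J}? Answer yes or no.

No — X and Q are d-connected given {J}.

Bayes-Ball from X | {J} reaches {A,Q,R}.
Q ∈ reach(X|{J}) ⇒ X ⊥̸ Q | {J}.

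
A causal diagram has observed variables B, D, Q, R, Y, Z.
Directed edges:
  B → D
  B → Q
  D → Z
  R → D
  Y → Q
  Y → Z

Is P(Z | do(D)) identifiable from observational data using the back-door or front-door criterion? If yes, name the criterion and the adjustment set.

desc(D)\{D}={Z}; candidates ⊆ {B,Q,R,Y}.
∅: D⊥Z given ∅ in G with D→· removed — back-door holds.
P(Z|do(D)) = P(Z|D) — no adjustment needed.

P(Z|do(D)): backdoor, adjust for ∅.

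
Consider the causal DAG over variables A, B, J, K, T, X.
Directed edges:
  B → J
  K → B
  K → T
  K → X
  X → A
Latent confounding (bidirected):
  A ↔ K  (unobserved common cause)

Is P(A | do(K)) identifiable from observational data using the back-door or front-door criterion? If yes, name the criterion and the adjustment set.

P(A|do(K)): frontdoor, adjust for {X}.

desc(K)\{K}={A,B,J,T,X}; candidates ⊆ {—}.
K↔A: latent back-door arc(s) into K.
size 0: {}; under {} K still reaches {A} ∋ A.
K↔A cannot be blocked by any observed set — no back-door set.
{X}: (i) intercepts every directed K→A path; (ii) no back-door K→{X}; (iii) {K} blocks every back-door {X}→A. Front-door holds.
P(A|do(K)) = Σ_{X} P(X|K) Σ_{K'} P(A|X,K')P(K').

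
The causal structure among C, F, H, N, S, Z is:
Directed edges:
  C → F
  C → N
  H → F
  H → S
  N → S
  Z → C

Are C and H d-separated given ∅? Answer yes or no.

Yes — C ⊥ H | ∅.

Bayes-Ball from C | ∅ reaches {F,N,S,Z}.
H ∉ reach(C|∅) ⇒ C ⊥ H | ∅.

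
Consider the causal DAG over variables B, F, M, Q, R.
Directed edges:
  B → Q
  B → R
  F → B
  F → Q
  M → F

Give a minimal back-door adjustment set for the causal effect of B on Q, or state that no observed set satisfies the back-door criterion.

desc(B)\{B}={Q,R}; candidates ⊆ {F,M}.
size 0: {}; under {} B still reaches {F,M,Q} ∋ Q.
{F}: B⊥Q given {F} in G with B→· removed — back-door holds.

B→Q: minimal back-door set {F}.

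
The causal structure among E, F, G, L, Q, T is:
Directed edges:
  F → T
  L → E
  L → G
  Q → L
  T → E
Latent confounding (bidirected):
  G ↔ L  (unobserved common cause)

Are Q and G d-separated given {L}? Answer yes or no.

No — Q and G are d-connected given {L}.

Bayes-Ball from Q | {L} reaches {G}.
G ∈ reach(Q|{L}) ⇒ Q ⊥̸ G | {L}.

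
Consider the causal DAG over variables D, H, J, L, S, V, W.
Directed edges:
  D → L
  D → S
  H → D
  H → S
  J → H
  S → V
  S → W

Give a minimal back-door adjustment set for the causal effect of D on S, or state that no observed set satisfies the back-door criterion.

D→S: minimal back-door set {H}.

desc(D)\{D}={L,S,V,W}; candidates ⊆ {H,J}.
size 0: {}; under {} D still reaches {H,J,S,V,W} ∋ S.
{H}: D⊥S given {H} in G with D→· removed — back-door holds.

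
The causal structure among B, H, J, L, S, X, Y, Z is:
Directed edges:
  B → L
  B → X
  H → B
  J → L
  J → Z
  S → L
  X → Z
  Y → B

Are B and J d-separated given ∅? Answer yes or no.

Bayes-Ball from B | ∅ reaches {H,L,X,Y,Z}.
J ∉ reach(B|∅) ⇒ B ⊥ J | ∅.

Yes — B ⊥ J | ∅.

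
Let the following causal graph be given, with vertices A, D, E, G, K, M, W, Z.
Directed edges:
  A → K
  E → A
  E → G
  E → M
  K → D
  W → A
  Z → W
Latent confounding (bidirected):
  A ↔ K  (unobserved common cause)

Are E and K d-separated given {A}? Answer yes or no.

No — E and K are d-connected given {A}.

Bayes-Ball from E | {A} reaches {D,G,K,M,W,Z}.
K ∈ reach(E|{A}) ⇒ E ⊥̸ K | {A}.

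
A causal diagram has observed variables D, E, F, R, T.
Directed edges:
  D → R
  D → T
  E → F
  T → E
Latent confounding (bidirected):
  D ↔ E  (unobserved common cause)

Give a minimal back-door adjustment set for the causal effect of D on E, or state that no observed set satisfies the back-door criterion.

desc(D)\{D}={E,F,R,T}; candidates ⊆ {—}.
D↔E: latent back-door arc(s) into D.
size 0: {}; under {} D still reaches {E,F} ∋ E.
D↔E cannot be blocked by any observed set — no back-door set.

D→E: no observed back-door set.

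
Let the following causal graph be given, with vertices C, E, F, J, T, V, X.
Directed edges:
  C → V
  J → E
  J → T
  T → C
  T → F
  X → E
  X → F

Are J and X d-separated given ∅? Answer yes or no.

Bayes-Ball from J | ∅ reaches {C,E,F,T,V}.
X ∉ reach(J|∅) ⇒ J ⊥ X | ∅.

Yes — J ⊥ X | ∅.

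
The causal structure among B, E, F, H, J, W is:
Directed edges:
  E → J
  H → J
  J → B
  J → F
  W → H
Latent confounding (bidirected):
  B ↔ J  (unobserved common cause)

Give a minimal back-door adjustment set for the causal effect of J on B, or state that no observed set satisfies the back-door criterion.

J→B: no observed back-door set.

desc(J)\{J}={B,F}; candidates ⊆ {E,H,W}.
J↔B: latent back-door arc(s) into J.
size 0: {}; under {} J still reaches {B,E,H,W} ∋ B.
size 1: {E}, {H}, {W}; under {E} J still reaches {B,H,W} ∋ B.
size 2: {E,H}, {E,W}, {H,W}; under {E,H} J still reaches {B} ∋ B.
J↔B cannot be blocked by any observed set — no back-door set.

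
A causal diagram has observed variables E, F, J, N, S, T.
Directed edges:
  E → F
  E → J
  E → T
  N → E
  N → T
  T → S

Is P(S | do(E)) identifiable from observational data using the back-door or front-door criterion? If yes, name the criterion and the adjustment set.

desc(E)\{E}={F,J,S,T}; candidates ⊆ {N}.
size 0: {}; under {} E still reaches {N,S,T} ∋ S.
{N}: E⊥S given {N} in G with E→· removed — back-door holds.
P(S|do(E)) = Σ_{N} P(S|E,N)·P(N).

P(S|do(E)): backdoor, adjust for {N}.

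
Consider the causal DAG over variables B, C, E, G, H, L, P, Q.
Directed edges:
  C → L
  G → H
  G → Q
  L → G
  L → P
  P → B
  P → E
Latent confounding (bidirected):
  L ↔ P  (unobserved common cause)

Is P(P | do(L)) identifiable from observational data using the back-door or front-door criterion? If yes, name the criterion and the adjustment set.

P(P|do(L)): not identifiable (no BD/FD set).

desc(L)\{L}={B,E,G,H,P,Q}; candidates ⊆ {C}.
L↔P: latent back-door arc(s) into L.
size 0: {}; under {} L still reaches {B,C,E,P} ∋ P.
size 1: {C}; under {C} L still reaches {B,E,P} ∋ P.
L↔P cannot be blocked by any observed set — no back-door set.
No mediator lies on a directed L→…→P path.
Neither criterion identifies P(P|do(L)) in this graph.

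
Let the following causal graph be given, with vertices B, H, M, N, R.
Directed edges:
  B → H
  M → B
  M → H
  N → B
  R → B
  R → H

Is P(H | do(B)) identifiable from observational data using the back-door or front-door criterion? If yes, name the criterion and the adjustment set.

desc(B)\{B}={H}; candidates ⊆ {M,N,R}.
size 0: {}; under {} B still reaches {H,M,N,R} ∋ H.
size 1: {M}, {N}, {R}; under {M} B still reaches {H,N,R} ∋ H.
{M,R}: B⊥H given {M,R} in G with B→· removed — back-door holds.
P(H|do(B)) = Σ_{M,R} P(H|B,M,R)·P(M,R).

P(H|do(B)): backdoor, adjust for {M, R}.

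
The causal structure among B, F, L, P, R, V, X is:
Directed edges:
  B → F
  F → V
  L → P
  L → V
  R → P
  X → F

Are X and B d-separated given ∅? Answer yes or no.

Yes — X ⊥ B | ∅.

Bayes-Ball from X | ∅ reaches {F,V}.
B ∉ reach(X|∅) ⇒ X ⊥ B | ∅.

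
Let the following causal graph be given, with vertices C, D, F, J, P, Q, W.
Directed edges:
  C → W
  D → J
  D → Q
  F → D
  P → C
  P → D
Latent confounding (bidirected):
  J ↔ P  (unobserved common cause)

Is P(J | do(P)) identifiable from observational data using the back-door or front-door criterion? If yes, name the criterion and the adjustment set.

P(J|do(P)): frontdoor, adjust for {D}.

desc(P)\{P}={C,D,J,Q,W}; candidates ⊆ {F}.
P↔J: latent back-door arc(s) into P.
size 0: {}; under {} P still reaches {J} ∋ J.
size 1: {F}; under {F} P still reaches {J} ∋ J.
P↔J cannot be blocked by any observed set — no back-door set.
{D}: (i) intercepts every directed P→J path; (ii) no back-door P→{D}; (iii) {P} blocks every back-door {D}→J. Front-door holds.
P(J|do(P)) = Σ_{D} P(D|P) Σ_{P'} P(J|D,P')P(P').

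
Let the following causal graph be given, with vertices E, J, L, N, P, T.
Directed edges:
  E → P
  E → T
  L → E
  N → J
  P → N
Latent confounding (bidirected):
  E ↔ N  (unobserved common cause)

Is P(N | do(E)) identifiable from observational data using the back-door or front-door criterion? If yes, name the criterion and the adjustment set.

P(N|do(E)): frontdoor, adjust for {P}.

desc(E)\{E}={J,N,P,T}; candidates ⊆ {L}.
E↔N: latent back-door arc(s) into E.
size 0: {}; under {} E still reaches {J,L,N} ∋ N.
size 1: {L}; under {L} E still reaches {J,N} ∋ N.
E↔N cannot be blocked by any observed set — no back-door set.
{P}: (i) intercepts every directed E→N path; (ii) no back-door E→{P}; (iii) {E} blocks every back-door {P}→N. Front-door holds.
P(N|do(E)) = Σ_{P} P(P|E) Σ_{E'} P(N|P,E')P(E').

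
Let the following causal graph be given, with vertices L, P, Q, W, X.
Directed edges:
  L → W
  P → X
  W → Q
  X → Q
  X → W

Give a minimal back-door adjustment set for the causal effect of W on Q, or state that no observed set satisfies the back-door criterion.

W→Q: minimal back-door set {X}.

desc(W)\{W}={Q}; candidates ⊆ {L,P,X}.
size 0: {}; under {} W still reaches {L,P,Q,X} ∋ Q.
{X}: W⊥Q given {X} in G with W→· removed — back-door holds.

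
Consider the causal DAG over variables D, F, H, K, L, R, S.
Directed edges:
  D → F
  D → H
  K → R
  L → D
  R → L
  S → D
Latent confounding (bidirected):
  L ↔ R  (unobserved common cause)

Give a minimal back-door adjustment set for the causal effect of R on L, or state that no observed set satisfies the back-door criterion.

R→L: no observed back-door set.

desc(R)\{R}={D,F,H,L}; candidates ⊆ {K,S}.
R↔L: latent back-door arc(s) into R.
size 0: {}; under {} R still reaches {D,F,H,K,L} ∋ L.
size 1: {K}, {S}; under {K} R still reaches {D,F,H,L} ∋ L.
size 2: {K,S}; under {K,S} R still reaches {D,F,H,L} ∋ L.
R↔L cannot be blocked by any observed set — no back-door set.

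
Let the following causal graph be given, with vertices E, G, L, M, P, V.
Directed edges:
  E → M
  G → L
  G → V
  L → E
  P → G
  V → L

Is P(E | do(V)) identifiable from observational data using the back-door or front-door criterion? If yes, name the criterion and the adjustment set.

desc(V)\{V}={E,L,M}; candidates ⊆ {G,P}.
size 0: {}; under {} V still reaches {E,G,L,M,P} ∋ E.
{G}: V⊥E given {G} in G with V→· removed — back-door holds.
P(E|do(V)) = Σ_{G} P(E|V,G)·P(G).

P(E|do(V)): backdoor, adjust for {G}.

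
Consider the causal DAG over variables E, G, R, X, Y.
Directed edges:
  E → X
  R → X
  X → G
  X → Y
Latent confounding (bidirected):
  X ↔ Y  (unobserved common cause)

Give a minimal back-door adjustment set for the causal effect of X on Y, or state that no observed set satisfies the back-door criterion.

X→Y: no observed back-door set.

desc(X)\{X}={G,Y}; candidates ⊆ {E,R}.
X↔Y: latent back-door arc(s) into X.
size 0: {}; under {} X still reaches {E,R,Y} ∋ Y.
size 1: {E}, {R}; under {E} X still reaches {R,Y} ∋ Y.
size 2: {E,R}; under {E,R} X still reaches {Y} ∋ Y.
X↔Y cannot be blocked by any observed set — no back-door set.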